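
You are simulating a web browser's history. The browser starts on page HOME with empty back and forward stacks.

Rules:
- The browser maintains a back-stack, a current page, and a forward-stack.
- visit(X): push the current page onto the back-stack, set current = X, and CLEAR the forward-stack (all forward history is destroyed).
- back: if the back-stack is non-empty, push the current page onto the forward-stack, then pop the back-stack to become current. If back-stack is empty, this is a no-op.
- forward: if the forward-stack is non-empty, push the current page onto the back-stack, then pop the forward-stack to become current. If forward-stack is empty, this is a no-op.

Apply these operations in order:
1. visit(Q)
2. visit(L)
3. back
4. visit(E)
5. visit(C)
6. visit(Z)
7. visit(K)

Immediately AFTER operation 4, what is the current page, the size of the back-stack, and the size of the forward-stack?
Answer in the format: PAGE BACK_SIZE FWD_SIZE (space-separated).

After 1 (visit(Q)): cur=Q back=1 fwd=0
After 2 (visit(L)): cur=L back=2 fwd=0
After 3 (back): cur=Q back=1 fwd=1
After 4 (visit(E)): cur=E back=2 fwd=0

E 2 0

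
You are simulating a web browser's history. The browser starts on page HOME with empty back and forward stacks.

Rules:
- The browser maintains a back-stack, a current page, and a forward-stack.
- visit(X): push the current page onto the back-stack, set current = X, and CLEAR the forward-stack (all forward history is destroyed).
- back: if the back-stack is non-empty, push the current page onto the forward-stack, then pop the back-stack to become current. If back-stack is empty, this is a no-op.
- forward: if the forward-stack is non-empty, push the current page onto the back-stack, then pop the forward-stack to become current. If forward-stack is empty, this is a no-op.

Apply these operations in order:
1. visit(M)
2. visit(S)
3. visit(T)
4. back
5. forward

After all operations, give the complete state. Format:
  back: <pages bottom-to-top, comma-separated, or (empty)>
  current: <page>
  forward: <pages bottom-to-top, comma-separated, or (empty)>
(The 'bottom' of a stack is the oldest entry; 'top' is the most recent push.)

Answer: back: HOME,M,S
current: T
forward: (empty)

Derivation:
After 1 (visit(M)): cur=M back=1 fwd=0
After 2 (visit(S)): cur=S back=2 fwd=0
After 3 (visit(T)): cur=T back=3 fwd=0
After 4 (back): cur=S back=2 fwd=1
After 5 (forward): cur=T back=3 fwd=0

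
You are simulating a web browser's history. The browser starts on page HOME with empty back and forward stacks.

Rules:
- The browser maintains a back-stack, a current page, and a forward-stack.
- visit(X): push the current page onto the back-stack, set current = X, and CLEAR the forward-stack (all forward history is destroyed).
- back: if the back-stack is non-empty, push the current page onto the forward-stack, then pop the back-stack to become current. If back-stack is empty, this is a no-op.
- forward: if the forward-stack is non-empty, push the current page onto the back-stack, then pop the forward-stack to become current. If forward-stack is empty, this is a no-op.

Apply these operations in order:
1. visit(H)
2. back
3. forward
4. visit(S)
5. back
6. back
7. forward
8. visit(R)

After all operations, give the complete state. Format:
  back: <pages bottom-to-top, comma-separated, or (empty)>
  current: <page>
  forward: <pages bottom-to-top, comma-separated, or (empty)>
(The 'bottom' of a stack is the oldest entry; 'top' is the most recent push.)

Answer: back: HOME,H
current: R
forward: (empty)

Derivation:
After 1 (visit(H)): cur=H back=1 fwd=0
After 2 (back): cur=HOME back=0 fwd=1
After 3 (forward): cur=H back=1 fwd=0
After 4 (visit(S)): cur=S back=2 fwd=0
After 5 (back): cur=H back=1 fwd=1
After 6 (back): cur=HOME back=0 fwd=2
After 7 (forward): cur=H back=1 fwd=1
After 8 (visit(R)): cur=R back=2 fwd=0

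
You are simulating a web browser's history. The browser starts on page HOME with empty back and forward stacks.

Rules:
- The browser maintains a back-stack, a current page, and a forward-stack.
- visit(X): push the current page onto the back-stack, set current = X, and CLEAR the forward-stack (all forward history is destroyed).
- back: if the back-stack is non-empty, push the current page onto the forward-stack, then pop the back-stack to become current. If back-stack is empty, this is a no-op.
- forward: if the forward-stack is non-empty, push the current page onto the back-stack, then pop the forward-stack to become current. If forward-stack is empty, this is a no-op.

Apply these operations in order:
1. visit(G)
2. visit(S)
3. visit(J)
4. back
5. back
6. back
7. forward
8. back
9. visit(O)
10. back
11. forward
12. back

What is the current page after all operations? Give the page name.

Answer: HOME

Derivation:
After 1 (visit(G)): cur=G back=1 fwd=0
After 2 (visit(S)): cur=S back=2 fwd=0
After 3 (visit(J)): cur=J back=3 fwd=0
After 4 (back): cur=S back=2 fwd=1
After 5 (back): cur=G back=1 fwd=2
After 6 (back): cur=HOME back=0 fwd=3
After 7 (forward): cur=G back=1 fwd=2
After 8 (back): cur=HOME back=0 fwd=3
After 9 (visit(O)): cur=O back=1 fwd=0
After 10 (back): cur=HOME back=0 fwd=1
After 11 (forward): cur=O back=1 fwd=0
After 12 (back): cur=HOME back=0 fwd=1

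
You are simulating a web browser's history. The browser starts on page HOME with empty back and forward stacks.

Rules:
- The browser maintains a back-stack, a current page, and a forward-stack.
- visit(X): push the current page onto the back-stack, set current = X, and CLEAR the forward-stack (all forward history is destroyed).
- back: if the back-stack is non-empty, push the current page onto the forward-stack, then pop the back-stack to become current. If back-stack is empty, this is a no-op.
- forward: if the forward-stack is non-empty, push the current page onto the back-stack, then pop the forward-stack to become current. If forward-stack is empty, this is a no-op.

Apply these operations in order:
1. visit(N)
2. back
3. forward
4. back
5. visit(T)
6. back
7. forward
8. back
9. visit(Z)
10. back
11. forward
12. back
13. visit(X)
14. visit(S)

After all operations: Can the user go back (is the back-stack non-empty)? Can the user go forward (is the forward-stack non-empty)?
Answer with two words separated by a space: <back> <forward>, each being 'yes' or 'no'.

Answer: yes no

Derivation:
After 1 (visit(N)): cur=N back=1 fwd=0
After 2 (back): cur=HOME back=0 fwd=1
After 3 (forward): cur=N back=1 fwd=0
After 4 (back): cur=HOME back=0 fwd=1
After 5 (visit(T)): cur=T back=1 fwd=0
After 6 (back): cur=HOME back=0 fwd=1
After 7 (forward): cur=T back=1 fwd=0
After 8 (back): cur=HOME back=0 fwd=1
After 9 (visit(Z)): cur=Z back=1 fwd=0
After 10 (back): cur=HOME back=0 fwd=1
After 11 (forward): cur=Z back=1 fwd=0
After 12 (back): cur=HOME back=0 fwd=1
After 13 (visit(X)): cur=X back=1 fwd=0
After 14 (visit(S)): cur=S back=2 fwd=0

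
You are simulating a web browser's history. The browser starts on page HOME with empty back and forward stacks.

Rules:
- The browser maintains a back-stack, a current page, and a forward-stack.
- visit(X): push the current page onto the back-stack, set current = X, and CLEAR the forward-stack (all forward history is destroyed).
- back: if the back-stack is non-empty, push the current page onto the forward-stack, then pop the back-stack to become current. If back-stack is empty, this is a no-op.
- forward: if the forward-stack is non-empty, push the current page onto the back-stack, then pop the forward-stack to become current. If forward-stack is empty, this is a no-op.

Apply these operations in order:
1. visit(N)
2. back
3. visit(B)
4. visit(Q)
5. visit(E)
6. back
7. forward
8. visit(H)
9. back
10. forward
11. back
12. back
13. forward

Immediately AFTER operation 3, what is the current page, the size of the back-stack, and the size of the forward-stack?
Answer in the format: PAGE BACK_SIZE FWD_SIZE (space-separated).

After 1 (visit(N)): cur=N back=1 fwd=0
After 2 (back): cur=HOME back=0 fwd=1
After 3 (visit(B)): cur=B back=1 fwd=0

B 1 0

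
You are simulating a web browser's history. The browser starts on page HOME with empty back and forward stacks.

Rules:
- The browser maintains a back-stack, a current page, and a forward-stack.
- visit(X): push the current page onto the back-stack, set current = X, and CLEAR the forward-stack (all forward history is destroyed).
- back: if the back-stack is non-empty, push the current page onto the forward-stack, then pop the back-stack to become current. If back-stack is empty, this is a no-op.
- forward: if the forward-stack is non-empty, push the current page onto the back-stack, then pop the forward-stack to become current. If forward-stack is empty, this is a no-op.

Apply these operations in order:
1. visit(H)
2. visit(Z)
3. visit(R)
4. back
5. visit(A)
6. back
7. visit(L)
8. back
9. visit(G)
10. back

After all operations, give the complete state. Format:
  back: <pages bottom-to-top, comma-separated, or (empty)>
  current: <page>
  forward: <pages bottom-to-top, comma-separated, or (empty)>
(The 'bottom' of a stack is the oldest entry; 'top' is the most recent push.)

After 1 (visit(H)): cur=H back=1 fwd=0
After 2 (visit(Z)): cur=Z back=2 fwd=0
After 3 (visit(R)): cur=R back=3 fwd=0
After 4 (back): cur=Z back=2 fwd=1
After 5 (visit(A)): cur=A back=3 fwd=0
After 6 (back): cur=Z back=2 fwd=1
After 7 (visit(L)): cur=L back=3 fwd=0
After 8 (back): cur=Z back=2 fwd=1
After 9 (visit(G)): cur=G back=3 fwd=0
After 10 (back): cur=Z back=2 fwd=1

Answer: back: HOME,H
current: Z
forward: G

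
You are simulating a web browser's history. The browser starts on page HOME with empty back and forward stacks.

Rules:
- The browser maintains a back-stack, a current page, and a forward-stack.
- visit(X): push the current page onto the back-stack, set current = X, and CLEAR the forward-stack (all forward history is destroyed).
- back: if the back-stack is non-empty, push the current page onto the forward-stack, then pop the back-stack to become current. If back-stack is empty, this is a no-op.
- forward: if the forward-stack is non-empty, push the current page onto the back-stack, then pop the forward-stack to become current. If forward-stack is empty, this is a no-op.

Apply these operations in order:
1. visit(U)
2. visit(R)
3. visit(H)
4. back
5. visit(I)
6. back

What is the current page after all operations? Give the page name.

After 1 (visit(U)): cur=U back=1 fwd=0
After 2 (visit(R)): cur=R back=2 fwd=0
After 3 (visit(H)): cur=H back=3 fwd=0
After 4 (back): cur=R back=2 fwd=1
After 5 (visit(I)): cur=I back=3 fwd=0
After 6 (back): cur=R back=2 fwd=1

Answer: R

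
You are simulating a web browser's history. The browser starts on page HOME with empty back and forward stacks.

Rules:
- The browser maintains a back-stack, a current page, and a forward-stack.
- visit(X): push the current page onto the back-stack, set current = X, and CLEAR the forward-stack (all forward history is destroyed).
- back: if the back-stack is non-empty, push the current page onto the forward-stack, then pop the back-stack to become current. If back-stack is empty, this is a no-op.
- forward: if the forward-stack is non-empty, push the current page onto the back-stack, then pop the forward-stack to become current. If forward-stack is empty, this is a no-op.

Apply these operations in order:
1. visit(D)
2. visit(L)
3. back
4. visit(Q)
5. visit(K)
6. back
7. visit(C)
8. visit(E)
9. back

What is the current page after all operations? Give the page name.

Answer: C

Derivation:
After 1 (visit(D)): cur=D back=1 fwd=0
After 2 (visit(L)): cur=L back=2 fwd=0
After 3 (back): cur=D back=1 fwd=1
After 4 (visit(Q)): cur=Q back=2 fwd=0
After 5 (visit(K)): cur=K back=3 fwd=0
After 6 (back): cur=Q back=2 fwd=1
After 7 (visit(C)): cur=C back=3 fwd=0
After 8 (visit(E)): cur=E back=4 fwd=0
After 9 (back): cur=C back=3 fwd=1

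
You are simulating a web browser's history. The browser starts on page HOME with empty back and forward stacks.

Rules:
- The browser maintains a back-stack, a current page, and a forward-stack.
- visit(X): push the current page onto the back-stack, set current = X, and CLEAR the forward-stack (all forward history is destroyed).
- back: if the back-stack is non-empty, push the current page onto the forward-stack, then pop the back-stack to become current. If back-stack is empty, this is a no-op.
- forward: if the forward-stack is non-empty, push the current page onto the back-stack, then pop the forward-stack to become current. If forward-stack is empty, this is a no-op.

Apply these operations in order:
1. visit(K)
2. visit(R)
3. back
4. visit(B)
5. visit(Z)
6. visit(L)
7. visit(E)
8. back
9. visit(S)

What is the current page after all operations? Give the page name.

Answer: S

Derivation:
After 1 (visit(K)): cur=K back=1 fwd=0
After 2 (visit(R)): cur=R back=2 fwd=0
After 3 (back): cur=K back=1 fwd=1
After 4 (visit(B)): cur=B back=2 fwd=0
After 5 (visit(Z)): cur=Z back=3 fwd=0
After 6 (visit(L)): cur=L back=4 fwd=0
After 7 (visit(E)): cur=E back=5 fwd=0
After 8 (back): cur=L back=4 fwd=1
After 9 (visit(S)): cur=S back=5 fwd=0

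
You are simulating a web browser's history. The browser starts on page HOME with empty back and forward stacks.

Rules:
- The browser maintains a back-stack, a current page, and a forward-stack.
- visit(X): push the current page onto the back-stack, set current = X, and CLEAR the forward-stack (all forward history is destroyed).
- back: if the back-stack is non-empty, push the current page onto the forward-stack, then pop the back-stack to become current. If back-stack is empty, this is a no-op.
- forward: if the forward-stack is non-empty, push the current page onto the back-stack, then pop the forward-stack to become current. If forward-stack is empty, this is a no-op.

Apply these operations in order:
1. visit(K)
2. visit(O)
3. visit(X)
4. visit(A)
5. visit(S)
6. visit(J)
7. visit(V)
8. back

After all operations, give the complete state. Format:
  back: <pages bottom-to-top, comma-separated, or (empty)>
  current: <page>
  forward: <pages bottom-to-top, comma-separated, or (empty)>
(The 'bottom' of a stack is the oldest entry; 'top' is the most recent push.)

Answer: back: HOME,K,O,X,A,S
current: J
forward: V

Derivation:
After 1 (visit(K)): cur=K back=1 fwd=0
After 2 (visit(O)): cur=O back=2 fwd=0
After 3 (visit(X)): cur=X back=3 fwd=0
After 4 (visit(A)): cur=A back=4 fwd=0
After 5 (visit(S)): cur=S back=5 fwd=0
After 6 (visit(J)): cur=J back=6 fwd=0
After 7 (visit(V)): cur=V back=7 fwd=0
After 8 (back): cur=J back=6 fwd=1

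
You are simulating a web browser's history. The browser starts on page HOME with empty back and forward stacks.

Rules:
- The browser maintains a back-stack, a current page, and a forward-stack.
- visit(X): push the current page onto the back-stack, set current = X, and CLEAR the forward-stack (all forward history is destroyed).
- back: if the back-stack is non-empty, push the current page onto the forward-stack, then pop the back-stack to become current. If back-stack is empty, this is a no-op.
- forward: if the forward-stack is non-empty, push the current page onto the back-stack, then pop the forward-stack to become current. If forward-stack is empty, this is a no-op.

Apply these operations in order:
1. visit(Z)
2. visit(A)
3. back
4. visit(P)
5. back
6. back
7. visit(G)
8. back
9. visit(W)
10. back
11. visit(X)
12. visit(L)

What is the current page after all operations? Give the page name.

After 1 (visit(Z)): cur=Z back=1 fwd=0
After 2 (visit(A)): cur=A back=2 fwd=0
After 3 (back): cur=Z back=1 fwd=1
After 4 (visit(P)): cur=P back=2 fwd=0
After 5 (back): cur=Z back=1 fwd=1
After 6 (back): cur=HOME back=0 fwd=2
After 7 (visit(G)): cur=G back=1 fwd=0
After 8 (back): cur=HOME back=0 fwd=1
After 9 (visit(W)): cur=W back=1 fwd=0
After 10 (back): cur=HOME back=0 fwd=1
After 11 (visit(X)): cur=X back=1 fwd=0
After 12 (visit(L)): cur=L back=2 fwd=0

Answer: L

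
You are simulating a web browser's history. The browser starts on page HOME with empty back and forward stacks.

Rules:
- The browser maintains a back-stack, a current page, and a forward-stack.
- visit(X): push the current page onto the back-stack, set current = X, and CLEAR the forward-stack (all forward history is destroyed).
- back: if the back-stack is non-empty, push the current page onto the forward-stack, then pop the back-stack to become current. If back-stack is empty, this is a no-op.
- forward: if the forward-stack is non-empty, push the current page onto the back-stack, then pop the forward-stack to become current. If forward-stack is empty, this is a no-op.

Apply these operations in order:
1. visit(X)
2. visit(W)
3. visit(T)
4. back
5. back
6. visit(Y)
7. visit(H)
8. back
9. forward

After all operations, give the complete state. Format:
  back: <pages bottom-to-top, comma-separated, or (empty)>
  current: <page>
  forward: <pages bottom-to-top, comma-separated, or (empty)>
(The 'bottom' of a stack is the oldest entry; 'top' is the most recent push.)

Answer: back: HOME,X,Y
current: H
forward: (empty)

Derivation:
After 1 (visit(X)): cur=X back=1 fwd=0
After 2 (visit(W)): cur=W back=2 fwd=0
After 3 (visit(T)): cur=T back=3 fwd=0
After 4 (back): cur=W back=2 fwd=1
After 5 (back): cur=X back=1 fwd=2
After 6 (visit(Y)): cur=Y back=2 fwd=0
After 7 (visit(H)): cur=H back=3 fwd=0
After 8 (back): cur=Y back=2 fwd=1
After 9 (forward): cur=H back=3 fwd=0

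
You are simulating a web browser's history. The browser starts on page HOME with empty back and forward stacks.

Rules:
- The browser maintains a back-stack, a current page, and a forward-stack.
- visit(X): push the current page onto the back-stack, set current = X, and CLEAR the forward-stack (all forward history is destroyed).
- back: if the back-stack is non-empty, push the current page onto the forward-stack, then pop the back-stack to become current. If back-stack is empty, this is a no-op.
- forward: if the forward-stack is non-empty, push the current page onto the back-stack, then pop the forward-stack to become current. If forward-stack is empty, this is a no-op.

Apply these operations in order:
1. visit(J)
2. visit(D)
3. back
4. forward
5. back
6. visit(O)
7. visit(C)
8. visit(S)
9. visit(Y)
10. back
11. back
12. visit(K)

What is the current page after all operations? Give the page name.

Answer: K

Derivation:
After 1 (visit(J)): cur=J back=1 fwd=0
After 2 (visit(D)): cur=D back=2 fwd=0
After 3 (back): cur=J back=1 fwd=1
After 4 (forward): cur=D back=2 fwd=0
After 5 (back): cur=J back=1 fwd=1
After 6 (visit(O)): cur=O back=2 fwd=0
After 7 (visit(C)): cur=C back=3 fwd=0
After 8 (visit(S)): cur=S back=4 fwd=0
After 9 (visit(Y)): cur=Y back=5 fwd=0
After 10 (back): cur=S back=4 fwd=1
After 11 (back): cur=C back=3 fwd=2
After 12 (visit(K)): cur=K back=4 fwd=0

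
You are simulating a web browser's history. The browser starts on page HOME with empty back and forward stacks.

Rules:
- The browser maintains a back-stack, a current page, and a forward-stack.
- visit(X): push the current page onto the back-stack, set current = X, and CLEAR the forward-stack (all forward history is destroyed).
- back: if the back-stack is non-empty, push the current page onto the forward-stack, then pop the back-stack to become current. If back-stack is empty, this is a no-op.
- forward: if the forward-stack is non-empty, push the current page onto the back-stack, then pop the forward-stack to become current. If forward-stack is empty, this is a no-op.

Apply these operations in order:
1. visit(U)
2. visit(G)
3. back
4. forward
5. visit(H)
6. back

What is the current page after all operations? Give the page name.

Answer: G

Derivation:
After 1 (visit(U)): cur=U back=1 fwd=0
After 2 (visit(G)): cur=G back=2 fwd=0
After 3 (back): cur=U back=1 fwd=1
After 4 (forward): cur=G back=2 fwd=0
After 5 (visit(H)): cur=H back=3 fwd=0
After 6 (back): cur=G back=2 fwd=1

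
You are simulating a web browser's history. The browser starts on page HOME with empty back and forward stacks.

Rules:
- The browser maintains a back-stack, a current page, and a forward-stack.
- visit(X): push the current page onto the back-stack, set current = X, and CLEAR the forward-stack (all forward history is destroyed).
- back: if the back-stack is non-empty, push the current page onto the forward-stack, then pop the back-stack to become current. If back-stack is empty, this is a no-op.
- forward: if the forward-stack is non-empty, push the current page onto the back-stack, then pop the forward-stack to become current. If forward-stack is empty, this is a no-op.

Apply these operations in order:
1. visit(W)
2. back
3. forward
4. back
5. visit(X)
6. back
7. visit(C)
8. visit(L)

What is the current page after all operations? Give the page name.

After 1 (visit(W)): cur=W back=1 fwd=0
After 2 (back): cur=HOME back=0 fwd=1
After 3 (forward): cur=W back=1 fwd=0
After 4 (back): cur=HOME back=0 fwd=1
After 5 (visit(X)): cur=X back=1 fwd=0
After 6 (back): cur=HOME back=0 fwd=1
After 7 (visit(C)): cur=C back=1 fwd=0
After 8 (visit(L)): cur=L back=2 fwd=0

Answer: L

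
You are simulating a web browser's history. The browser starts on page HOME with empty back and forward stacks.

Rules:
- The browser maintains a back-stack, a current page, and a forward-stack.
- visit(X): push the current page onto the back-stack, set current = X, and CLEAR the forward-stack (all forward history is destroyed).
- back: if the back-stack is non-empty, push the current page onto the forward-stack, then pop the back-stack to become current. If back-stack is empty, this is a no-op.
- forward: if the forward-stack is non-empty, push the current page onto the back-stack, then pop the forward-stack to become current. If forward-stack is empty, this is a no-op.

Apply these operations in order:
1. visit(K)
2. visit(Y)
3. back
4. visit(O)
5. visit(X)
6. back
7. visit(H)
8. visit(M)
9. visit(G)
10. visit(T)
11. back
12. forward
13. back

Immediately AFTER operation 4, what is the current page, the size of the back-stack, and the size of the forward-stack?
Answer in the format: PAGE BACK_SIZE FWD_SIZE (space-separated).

After 1 (visit(K)): cur=K back=1 fwd=0
After 2 (visit(Y)): cur=Y back=2 fwd=0
After 3 (back): cur=K back=1 fwd=1
After 4 (visit(O)): cur=O back=2 fwd=0

O 2 0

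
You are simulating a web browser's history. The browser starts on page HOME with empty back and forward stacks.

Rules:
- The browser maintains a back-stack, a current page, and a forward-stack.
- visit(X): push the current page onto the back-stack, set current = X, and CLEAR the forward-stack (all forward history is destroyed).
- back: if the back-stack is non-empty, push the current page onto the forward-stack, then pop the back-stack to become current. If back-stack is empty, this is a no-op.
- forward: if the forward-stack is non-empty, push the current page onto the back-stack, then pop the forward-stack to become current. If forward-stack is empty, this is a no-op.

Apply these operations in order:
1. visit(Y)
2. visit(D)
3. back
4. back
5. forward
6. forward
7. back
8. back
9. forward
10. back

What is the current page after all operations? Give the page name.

After 1 (visit(Y)): cur=Y back=1 fwd=0
After 2 (visit(D)): cur=D back=2 fwd=0
After 3 (back): cur=Y back=1 fwd=1
After 4 (back): cur=HOME back=0 fwd=2
After 5 (forward): cur=Y back=1 fwd=1
After 6 (forward): cur=D back=2 fwd=0
After 7 (back): cur=Y back=1 fwd=1
After 8 (back): cur=HOME back=0 fwd=2
After 9 (forward): cur=Y back=1 fwd=1
After 10 (back): cur=HOME back=0 fwd=2

Answer: HOME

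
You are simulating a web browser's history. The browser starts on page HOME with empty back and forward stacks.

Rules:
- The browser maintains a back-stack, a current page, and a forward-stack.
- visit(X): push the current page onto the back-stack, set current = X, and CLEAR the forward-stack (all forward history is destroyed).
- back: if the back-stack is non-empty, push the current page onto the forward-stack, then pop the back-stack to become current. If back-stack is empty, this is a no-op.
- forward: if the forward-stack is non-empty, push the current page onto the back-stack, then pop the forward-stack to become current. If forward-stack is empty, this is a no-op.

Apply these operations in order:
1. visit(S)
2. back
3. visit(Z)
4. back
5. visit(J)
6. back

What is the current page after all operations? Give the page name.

After 1 (visit(S)): cur=S back=1 fwd=0
After 2 (back): cur=HOME back=0 fwd=1
After 3 (visit(Z)): cur=Z back=1 fwd=0
After 4 (back): cur=HOME back=0 fwd=1
After 5 (visit(J)): cur=J back=1 fwd=0
After 6 (back): cur=HOME back=0 fwd=1

Answer: HOME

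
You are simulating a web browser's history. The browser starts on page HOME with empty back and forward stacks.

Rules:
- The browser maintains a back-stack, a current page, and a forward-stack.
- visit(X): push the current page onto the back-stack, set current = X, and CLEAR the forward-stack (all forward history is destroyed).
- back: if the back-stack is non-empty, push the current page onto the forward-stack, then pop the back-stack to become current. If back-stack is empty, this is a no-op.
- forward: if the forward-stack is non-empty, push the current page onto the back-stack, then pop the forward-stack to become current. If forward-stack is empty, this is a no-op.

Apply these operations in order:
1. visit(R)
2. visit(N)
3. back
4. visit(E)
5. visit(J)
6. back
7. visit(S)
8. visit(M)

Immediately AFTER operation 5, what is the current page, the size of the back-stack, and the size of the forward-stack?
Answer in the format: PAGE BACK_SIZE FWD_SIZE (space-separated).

After 1 (visit(R)): cur=R back=1 fwd=0
After 2 (visit(N)): cur=N back=2 fwd=0
After 3 (back): cur=R back=1 fwd=1
After 4 (visit(E)): cur=E back=2 fwd=0
After 5 (visit(J)): cur=J back=3 fwd=0

J 3 0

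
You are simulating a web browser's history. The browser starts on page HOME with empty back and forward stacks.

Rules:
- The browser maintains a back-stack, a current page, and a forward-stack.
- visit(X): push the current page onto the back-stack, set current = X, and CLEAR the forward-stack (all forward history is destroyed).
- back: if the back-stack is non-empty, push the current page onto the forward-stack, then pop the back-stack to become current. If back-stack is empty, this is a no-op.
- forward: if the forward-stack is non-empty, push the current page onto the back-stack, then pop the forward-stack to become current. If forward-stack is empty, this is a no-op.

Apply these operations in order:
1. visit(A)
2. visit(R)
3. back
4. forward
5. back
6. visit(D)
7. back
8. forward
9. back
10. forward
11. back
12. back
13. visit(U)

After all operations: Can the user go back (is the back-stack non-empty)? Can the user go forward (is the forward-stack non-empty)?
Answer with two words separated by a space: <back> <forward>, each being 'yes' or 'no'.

Answer: yes no

Derivation:
After 1 (visit(A)): cur=A back=1 fwd=0
After 2 (visit(R)): cur=R back=2 fwd=0
After 3 (back): cur=A back=1 fwd=1
After 4 (forward): cur=R back=2 fwd=0
After 5 (back): cur=A back=1 fwd=1
After 6 (visit(D)): cur=D back=2 fwd=0
After 7 (back): cur=A back=1 fwd=1
After 8 (forward): cur=D back=2 fwd=0
After 9 (back): cur=A back=1 fwd=1
After 10 (forward): cur=D back=2 fwd=0
After 11 (back): cur=A back=1 fwd=1
After 12 (back): cur=HOME back=0 fwd=2
After 13 (visit(U)): cur=U back=1 fwd=0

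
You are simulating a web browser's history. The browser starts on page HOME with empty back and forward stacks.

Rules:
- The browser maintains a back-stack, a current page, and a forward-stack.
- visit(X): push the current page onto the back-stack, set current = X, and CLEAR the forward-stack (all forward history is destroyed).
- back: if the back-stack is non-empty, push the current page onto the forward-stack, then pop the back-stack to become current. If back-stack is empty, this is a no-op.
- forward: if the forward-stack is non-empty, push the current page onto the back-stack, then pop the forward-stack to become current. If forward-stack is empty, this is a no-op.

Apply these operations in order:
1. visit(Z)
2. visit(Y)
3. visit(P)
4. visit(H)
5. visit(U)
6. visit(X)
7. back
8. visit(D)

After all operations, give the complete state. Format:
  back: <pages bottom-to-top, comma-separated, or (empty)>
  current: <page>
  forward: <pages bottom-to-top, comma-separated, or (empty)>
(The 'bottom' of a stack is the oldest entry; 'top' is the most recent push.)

After 1 (visit(Z)): cur=Z back=1 fwd=0
After 2 (visit(Y)): cur=Y back=2 fwd=0
After 3 (visit(P)): cur=P back=3 fwd=0
After 4 (visit(H)): cur=H back=4 fwd=0
After 5 (visit(U)): cur=U back=5 fwd=0
After 6 (visit(X)): cur=X back=6 fwd=0
After 7 (back): cur=U back=5 fwd=1
After 8 (visit(D)): cur=D back=6 fwd=0

Answer: back: HOME,Z,Y,P,H,U
current: D
forward: (empty)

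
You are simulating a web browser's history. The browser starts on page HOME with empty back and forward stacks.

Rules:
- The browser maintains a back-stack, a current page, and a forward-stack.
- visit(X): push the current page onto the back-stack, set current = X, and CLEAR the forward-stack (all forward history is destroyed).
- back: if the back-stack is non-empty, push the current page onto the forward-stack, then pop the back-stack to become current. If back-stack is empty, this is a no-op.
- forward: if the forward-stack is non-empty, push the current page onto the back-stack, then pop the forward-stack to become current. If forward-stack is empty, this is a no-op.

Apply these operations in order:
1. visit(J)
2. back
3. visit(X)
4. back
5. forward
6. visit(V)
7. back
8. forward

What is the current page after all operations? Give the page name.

Answer: V

Derivation:
After 1 (visit(J)): cur=J back=1 fwd=0
After 2 (back): cur=HOME back=0 fwd=1
After 3 (visit(X)): cur=X back=1 fwd=0
After 4 (back): cur=HOME back=0 fwd=1
After 5 (forward): cur=X back=1 fwd=0
After 6 (visit(V)): cur=V back=2 fwd=0
After 7 (back): cur=X back=1 fwd=1
After 8 (forward): cur=V back=2 fwd=0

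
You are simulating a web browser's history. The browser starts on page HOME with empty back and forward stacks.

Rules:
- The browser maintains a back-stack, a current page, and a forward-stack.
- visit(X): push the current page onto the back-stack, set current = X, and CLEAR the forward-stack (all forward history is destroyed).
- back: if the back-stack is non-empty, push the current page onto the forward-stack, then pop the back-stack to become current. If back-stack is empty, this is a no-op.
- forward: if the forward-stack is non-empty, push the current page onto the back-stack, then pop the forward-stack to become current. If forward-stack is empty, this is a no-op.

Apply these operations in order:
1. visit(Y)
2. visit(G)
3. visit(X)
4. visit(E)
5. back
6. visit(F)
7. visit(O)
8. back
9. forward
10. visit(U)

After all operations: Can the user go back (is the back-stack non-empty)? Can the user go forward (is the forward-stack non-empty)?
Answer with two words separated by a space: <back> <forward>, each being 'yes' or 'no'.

Answer: yes no

Derivation:
After 1 (visit(Y)): cur=Y back=1 fwd=0
After 2 (visit(G)): cur=G back=2 fwd=0
After 3 (visit(X)): cur=X back=3 fwd=0
After 4 (visit(E)): cur=E back=4 fwd=0
After 5 (back): cur=X back=3 fwd=1
After 6 (visit(F)): cur=F back=4 fwd=0
After 7 (visit(O)): cur=O back=5 fwd=0
After 8 (back): cur=F back=4 fwd=1
After 9 (forward): cur=O back=5 fwd=0
After 10 (visit(U)): cur=U back=6 fwd=0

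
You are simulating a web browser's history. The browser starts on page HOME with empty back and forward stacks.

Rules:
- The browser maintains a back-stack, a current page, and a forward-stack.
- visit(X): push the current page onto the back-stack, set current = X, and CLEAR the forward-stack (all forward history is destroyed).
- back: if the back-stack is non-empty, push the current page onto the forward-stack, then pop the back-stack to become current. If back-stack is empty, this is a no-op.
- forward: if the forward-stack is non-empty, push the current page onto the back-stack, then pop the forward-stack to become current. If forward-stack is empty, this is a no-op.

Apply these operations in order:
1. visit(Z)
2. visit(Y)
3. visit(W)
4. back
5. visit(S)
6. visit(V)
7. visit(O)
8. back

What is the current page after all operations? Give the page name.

After 1 (visit(Z)): cur=Z back=1 fwd=0
After 2 (visit(Y)): cur=Y back=2 fwd=0
After 3 (visit(W)): cur=W back=3 fwd=0
After 4 (back): cur=Y back=2 fwd=1
After 5 (visit(S)): cur=S back=3 fwd=0
After 6 (visit(V)): cur=V back=4 fwd=0
After 7 (visit(O)): cur=O back=5 fwd=0
After 8 (back): cur=V back=4 fwd=1

Answer: V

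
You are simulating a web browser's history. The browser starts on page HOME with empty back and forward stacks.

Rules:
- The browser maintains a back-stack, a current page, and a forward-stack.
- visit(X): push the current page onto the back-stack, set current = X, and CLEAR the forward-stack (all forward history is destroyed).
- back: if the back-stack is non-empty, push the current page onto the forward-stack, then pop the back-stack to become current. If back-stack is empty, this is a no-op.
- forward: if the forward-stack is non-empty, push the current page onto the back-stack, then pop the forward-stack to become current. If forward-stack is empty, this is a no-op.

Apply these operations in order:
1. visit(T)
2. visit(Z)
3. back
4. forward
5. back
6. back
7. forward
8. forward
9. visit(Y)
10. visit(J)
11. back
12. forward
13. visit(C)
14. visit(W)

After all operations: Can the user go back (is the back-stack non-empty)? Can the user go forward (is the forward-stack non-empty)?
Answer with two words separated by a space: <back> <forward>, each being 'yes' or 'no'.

Answer: yes no

Derivation:
After 1 (visit(T)): cur=T back=1 fwd=0
After 2 (visit(Z)): cur=Z back=2 fwd=0
After 3 (back): cur=T back=1 fwd=1
After 4 (forward): cur=Z back=2 fwd=0
After 5 (back): cur=T back=1 fwd=1
After 6 (back): cur=HOME back=0 fwd=2
After 7 (forward): cur=T back=1 fwd=1
After 8 (forward): cur=Z back=2 fwd=0
After 9 (visit(Y)): cur=Y back=3 fwd=0
After 10 (visit(J)): cur=J back=4 fwd=0
After 11 (back): cur=Y back=3 fwd=1
After 12 (forward): cur=J back=4 fwd=0
After 13 (visit(C)): cur=C back=5 fwd=0
After 14 (visit(W)): cur=W back=6 fwd=0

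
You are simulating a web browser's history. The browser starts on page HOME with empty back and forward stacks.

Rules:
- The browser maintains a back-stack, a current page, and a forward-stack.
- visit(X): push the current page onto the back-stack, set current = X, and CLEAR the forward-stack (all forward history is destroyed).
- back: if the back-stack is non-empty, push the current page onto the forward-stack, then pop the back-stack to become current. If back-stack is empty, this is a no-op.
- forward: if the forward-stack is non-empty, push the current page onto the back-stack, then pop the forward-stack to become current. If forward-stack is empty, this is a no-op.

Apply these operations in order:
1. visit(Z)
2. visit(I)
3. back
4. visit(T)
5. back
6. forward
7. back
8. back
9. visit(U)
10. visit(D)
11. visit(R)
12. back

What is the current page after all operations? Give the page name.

After 1 (visit(Z)): cur=Z back=1 fwd=0
After 2 (visit(I)): cur=I back=2 fwd=0
After 3 (back): cur=Z back=1 fwd=1
After 4 (visit(T)): cur=T back=2 fwd=0
After 5 (back): cur=Z back=1 fwd=1
After 6 (forward): cur=T back=2 fwd=0
After 7 (back): cur=Z back=1 fwd=1
After 8 (back): cur=HOME back=0 fwd=2
After 9 (visit(U)): cur=U back=1 fwd=0
After 10 (visit(D)): cur=D back=2 fwd=0
After 11 (visit(R)): cur=R back=3 fwd=0
After 12 (back): cur=D back=2 fwd=1

Answer: D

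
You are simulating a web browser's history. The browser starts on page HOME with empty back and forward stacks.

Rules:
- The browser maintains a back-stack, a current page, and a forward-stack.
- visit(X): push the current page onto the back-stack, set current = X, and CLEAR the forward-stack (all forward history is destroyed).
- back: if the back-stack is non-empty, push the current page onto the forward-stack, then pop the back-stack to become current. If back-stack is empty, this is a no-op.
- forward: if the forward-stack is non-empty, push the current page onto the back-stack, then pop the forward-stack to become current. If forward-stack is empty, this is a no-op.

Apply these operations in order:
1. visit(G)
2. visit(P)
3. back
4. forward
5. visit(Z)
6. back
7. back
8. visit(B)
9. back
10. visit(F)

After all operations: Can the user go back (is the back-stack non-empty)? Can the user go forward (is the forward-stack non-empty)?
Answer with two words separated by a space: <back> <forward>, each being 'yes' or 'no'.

After 1 (visit(G)): cur=G back=1 fwd=0
After 2 (visit(P)): cur=P back=2 fwd=0
After 3 (back): cur=G back=1 fwd=1
After 4 (forward): cur=P back=2 fwd=0
After 5 (visit(Z)): cur=Z back=3 fwd=0
After 6 (back): cur=P back=2 fwd=1
After 7 (back): cur=G back=1 fwd=2
After 8 (visit(B)): cur=B back=2 fwd=0
After 9 (back): cur=G back=1 fwd=1
After 10 (visit(F)): cur=F back=2 fwd=0

Answer: yes no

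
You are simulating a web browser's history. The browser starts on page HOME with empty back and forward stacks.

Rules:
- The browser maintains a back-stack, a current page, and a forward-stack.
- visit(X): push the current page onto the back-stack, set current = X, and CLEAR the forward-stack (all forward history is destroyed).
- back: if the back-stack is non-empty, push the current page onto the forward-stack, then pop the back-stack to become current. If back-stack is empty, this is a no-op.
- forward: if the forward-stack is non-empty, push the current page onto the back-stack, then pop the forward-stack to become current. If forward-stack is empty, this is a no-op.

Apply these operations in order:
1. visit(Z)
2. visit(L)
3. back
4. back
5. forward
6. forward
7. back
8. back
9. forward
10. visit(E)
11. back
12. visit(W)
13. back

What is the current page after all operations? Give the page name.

Answer: Z

Derivation:
After 1 (visit(Z)): cur=Z back=1 fwd=0
After 2 (visit(L)): cur=L back=2 fwd=0
After 3 (back): cur=Z back=1 fwd=1
After 4 (back): cur=HOME back=0 fwd=2
After 5 (forward): cur=Z back=1 fwd=1
After 6 (forward): cur=L back=2 fwd=0
After 7 (back): cur=Z back=1 fwd=1
After 8 (back): cur=HOME back=0 fwd=2
After 9 (forward): cur=Z back=1 fwd=1
After 10 (visit(E)): cur=E back=2 fwd=0
After 11 (back): cur=Z back=1 fwd=1
After 12 (visit(W)): cur=W back=2 fwd=0
After 13 (back): cur=Z back=1 fwd=1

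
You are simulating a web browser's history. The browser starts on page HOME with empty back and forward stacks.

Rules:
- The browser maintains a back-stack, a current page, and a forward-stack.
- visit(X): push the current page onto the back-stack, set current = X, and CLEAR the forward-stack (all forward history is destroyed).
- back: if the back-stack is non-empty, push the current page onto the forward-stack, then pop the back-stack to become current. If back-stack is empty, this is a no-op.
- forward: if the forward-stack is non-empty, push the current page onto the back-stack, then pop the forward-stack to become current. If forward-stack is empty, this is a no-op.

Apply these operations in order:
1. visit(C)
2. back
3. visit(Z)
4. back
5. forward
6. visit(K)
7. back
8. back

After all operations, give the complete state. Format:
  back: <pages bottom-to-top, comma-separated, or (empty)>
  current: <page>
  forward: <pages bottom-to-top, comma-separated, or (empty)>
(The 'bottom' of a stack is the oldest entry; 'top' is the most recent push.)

Answer: back: (empty)
current: HOME
forward: K,Z

Derivation:
After 1 (visit(C)): cur=C back=1 fwd=0
After 2 (back): cur=HOME back=0 fwd=1
After 3 (visit(Z)): cur=Z back=1 fwd=0
After 4 (back): cur=HOME back=0 fwd=1
After 5 (forward): cur=Z back=1 fwd=0
After 6 (visit(K)): cur=K back=2 fwd=0
After 7 (back): cur=Z back=1 fwd=1
After 8 (back): cur=HOME back=0 fwd=2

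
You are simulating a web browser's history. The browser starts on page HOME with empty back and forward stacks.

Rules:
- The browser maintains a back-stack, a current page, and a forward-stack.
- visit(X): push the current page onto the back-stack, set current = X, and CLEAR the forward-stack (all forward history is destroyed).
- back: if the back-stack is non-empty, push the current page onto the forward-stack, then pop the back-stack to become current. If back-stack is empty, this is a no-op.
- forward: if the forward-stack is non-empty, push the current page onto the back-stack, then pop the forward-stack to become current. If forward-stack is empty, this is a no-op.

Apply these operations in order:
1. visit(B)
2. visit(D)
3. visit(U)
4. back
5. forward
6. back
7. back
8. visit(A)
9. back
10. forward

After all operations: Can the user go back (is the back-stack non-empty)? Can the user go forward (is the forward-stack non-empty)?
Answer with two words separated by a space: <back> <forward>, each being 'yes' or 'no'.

After 1 (visit(B)): cur=B back=1 fwd=0
After 2 (visit(D)): cur=D back=2 fwd=0
After 3 (visit(U)): cur=U back=3 fwd=0
After 4 (back): cur=D back=2 fwd=1
After 5 (forward): cur=U back=3 fwd=0
After 6 (back): cur=D back=2 fwd=1
After 7 (back): cur=B back=1 fwd=2
After 8 (visit(A)): cur=A back=2 fwd=0
After 9 (back): cur=B back=1 fwd=1
After 10 (forward): cur=A back=2 fwd=0

Answer: yes no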